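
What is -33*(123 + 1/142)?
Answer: -576411/142 ≈ -4059.2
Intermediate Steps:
-33*(123 + 1/142) = -33*17467/142 = -576411/142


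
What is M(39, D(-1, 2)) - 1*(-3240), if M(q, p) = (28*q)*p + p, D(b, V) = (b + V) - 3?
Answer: 1054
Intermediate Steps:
D(b, V) = -3 + V + b (D(b, V) = (V + b) - 3 = -3 + V + b)
M(q, p) = p + 28*p*q (M(q, p) = 28*p*q + p = p + 28*p*q)
M(39, D(-1, 2)) - 1*(-3240) = (-3 + 2 - 1)*(1 + 28*39) - 1*(-3240) = -2*(1 + 1092) + 3240 = -2*1093 + 3240 = -2186 + 3240 = 1054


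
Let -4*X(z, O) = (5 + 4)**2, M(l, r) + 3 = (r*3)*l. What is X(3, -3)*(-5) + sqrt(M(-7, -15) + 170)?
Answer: 405/4 + sqrt(482) ≈ 123.20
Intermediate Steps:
M(l, r) = -3 + 3*l*r (M(l, r) = -3 + (r*3)*l = -3 + (3*r)*l = -3 + 3*l*r)
X(z, O) = -81/4 (X(z, O) = -(5 + 4)**2/4 = -1/4*9**2 = -1/4*81 = -81/4)
X(3, -3)*(-5) + sqrt(M(-7, -15) + 170) = -81/4*(-5) + sqrt((-3 + 3*(-7)*(-15)) + 170) = 405/4 + sqrt((-3 + 315) + 170) = 405/4 + sqrt(312 + 170) = 405/4 + sqrt(482)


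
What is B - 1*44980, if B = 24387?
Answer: -20593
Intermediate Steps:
B - 1*44980 = 24387 - 1*44980 = 24387 - 44980 = -20593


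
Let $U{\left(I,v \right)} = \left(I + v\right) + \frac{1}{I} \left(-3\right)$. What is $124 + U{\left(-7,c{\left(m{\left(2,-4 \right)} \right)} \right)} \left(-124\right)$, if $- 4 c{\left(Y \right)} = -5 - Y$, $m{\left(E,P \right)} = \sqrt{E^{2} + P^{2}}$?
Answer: $\frac{5487}{7} - 62 \sqrt{5} \approx 645.22$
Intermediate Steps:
$c{\left(Y \right)} = \frac{5}{4} + \frac{Y}{4}$ ($c{\left(Y \right)} = - \frac{-5 - Y}{4} = \frac{5}{4} + \frac{Y}{4}$)
$U{\left(I,v \right)} = I + v - \frac{3}{I}$ ($U{\left(I,v \right)} = \left(I + v\right) - \frac{3}{I} = I + v - \frac{3}{I}$)
$124 + U{\left(-7,c{\left(m{\left(2,-4 \right)} \right)} \right)} \left(-124\right) = 124 + \left(-7 + \left(\frac{5}{4} + \frac{\sqrt{2^{2} + \left(-4\right)^{2}}}{4}\right) - \frac{3}{-7}\right) \left(-124\right) = 124 + \left(-7 + \left(\frac{5}{4} + \frac{\sqrt{4 + 16}}{4}\right) - - \frac{3}{7}\right) \left(-124\right) = 124 + \left(-7 + \left(\frac{5}{4} + \frac{\sqrt{20}}{4}\right) + \frac{3}{7}\right) \left(-124\right) = 124 + \left(-7 + \left(\frac{5}{4} + \frac{2 \sqrt{5}}{4}\right) + \frac{3}{7}\right) \left(-124\right) = 124 + \left(-7 + \left(\frac{5}{4} + \frac{\sqrt{5}}{2}\right) + \frac{3}{7}\right) \left(-124\right) = 124 + \left(- \frac{149}{28} + \frac{\sqrt{5}}{2}\right) \left(-124\right) = 124 + \left(\frac{4619}{7} - 62 \sqrt{5}\right) = \frac{5487}{7} - 62 \sqrt{5}$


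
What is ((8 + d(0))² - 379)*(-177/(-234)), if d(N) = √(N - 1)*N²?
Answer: -6195/26 ≈ -238.27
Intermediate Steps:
d(N) = N²*√(-1 + N) (d(N) = √(-1 + N)*N² = N²*√(-1 + N))
((8 + d(0))² - 379)*(-177/(-234)) = ((8 + 0²*√(-1 + 0))² - 379)*(-177/(-234)) = ((8 + 0*√(-1))² - 379)*(-177*(-1/234)) = ((8 + 0*I)² - 379)*(59/78) = ((8 + 0)² - 379)*(59/78) = (8² - 379)*(59/78) = (64 - 379)*(59/78) = -315*59/78 = -6195/26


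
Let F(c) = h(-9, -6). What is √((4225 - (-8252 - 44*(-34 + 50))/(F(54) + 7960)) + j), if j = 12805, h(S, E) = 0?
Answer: 27*√92517090/1990 ≈ 130.50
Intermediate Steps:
F(c) = 0
√((4225 - (-8252 - 44*(-34 + 50))/(F(54) + 7960)) + j) = √((4225 - (-8252 - 44*(-34 + 50))/(0 + 7960)) + 12805) = √((4225 - (-8252 - 44*16)/7960) + 12805) = √((4225 - (-8252 - 704)/7960) + 12805) = √((4225 - (-8956)/7960) + 12805) = √((4225 - 1*(-2239/1990)) + 12805) = √((4225 + 2239/1990) + 12805) = √(8409989/1990 + 12805) = √(33891939/1990) = 27*√92517090/1990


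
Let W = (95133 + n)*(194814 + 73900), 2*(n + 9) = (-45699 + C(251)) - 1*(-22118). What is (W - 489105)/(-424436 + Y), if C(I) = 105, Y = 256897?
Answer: -22406496499/167539 ≈ -1.3374e+5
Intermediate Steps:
n = -11747 (n = -9 + ((-45699 + 105) - 1*(-22118))/2 = -9 + (-45594 + 22118)/2 = -9 + (1/2)*(-23476) = -9 - 11738 = -11747)
W = 22406985604 (W = (95133 - 11747)*(194814 + 73900) = 83386*268714 = 22406985604)
(W - 489105)/(-424436 + Y) = (22406985604 - 489105)/(-424436 + 256897) = 22406496499/(-167539) = 22406496499*(-1/167539) = -22406496499/167539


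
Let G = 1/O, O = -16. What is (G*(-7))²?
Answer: 49/256 ≈ 0.19141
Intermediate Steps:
G = -1/16 (G = 1/(-16) = -1/16 ≈ -0.062500)
(G*(-7))² = (-1/16*(-7))² = (7/16)² = 49/256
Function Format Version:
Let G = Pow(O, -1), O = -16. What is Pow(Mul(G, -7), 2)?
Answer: Rational(49, 256) ≈ 0.19141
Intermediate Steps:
G = Rational(-1, 16) (G = Pow(-16, -1) = Rational(-1, 16) ≈ -0.062500)
Pow(Mul(G, -7), 2) = Pow(Mul(Rational(-1, 16), -7), 2) = Pow(Rational(7, 16), 2) = Rational(49, 256)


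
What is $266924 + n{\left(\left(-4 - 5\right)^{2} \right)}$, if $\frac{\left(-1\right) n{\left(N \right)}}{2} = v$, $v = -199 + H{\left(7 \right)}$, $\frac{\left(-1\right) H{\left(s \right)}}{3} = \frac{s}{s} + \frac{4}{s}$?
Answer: $\frac{1871320}{7} \approx 2.6733 \cdot 10^{5}$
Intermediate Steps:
$H{\left(s \right)} = -3 - \frac{12}{s}$ ($H{\left(s \right)} = - 3 \left(\frac{s}{s} + \frac{4}{s}\right) = - 3 \left(1 + \frac{4}{s}\right) = -3 - \frac{12}{s}$)
$v = - \frac{1426}{7}$ ($v = -199 - \left(3 + \frac{12}{7}\right) = -199 - \frac{33}{7} = - \frac{1426}{7} \approx -203.71$)
$n{\left(N \right)} = \frac{2852}{7}$ ($n{\left(N \right)} = \left(-2\right) \left(- \frac{1426}{7}\right) = \frac{2852}{7}$)
$266924 + n{\left(\left(-4 - 5\right)^{2} \right)} = 266924 + \frac{2852}{7} = \frac{1871320}{7}$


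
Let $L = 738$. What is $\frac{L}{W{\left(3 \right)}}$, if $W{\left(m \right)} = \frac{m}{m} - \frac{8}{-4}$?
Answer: $246$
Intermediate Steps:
$W{\left(m \right)} = 3$ ($W{\left(m \right)} = 1 - -2 = 1 + 2 = 3$)
$\frac{L}{W{\left(3 \right)}} = \frac{738}{3} = 738 \cdot \frac{1}{3} = 246$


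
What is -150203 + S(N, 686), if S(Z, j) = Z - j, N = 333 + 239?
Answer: -150317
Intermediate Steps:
N = 572
-150203 + S(N, 686) = -150203 + (572 - 1*686) = -150203 + (572 - 686) = -150203 - 114 = -150317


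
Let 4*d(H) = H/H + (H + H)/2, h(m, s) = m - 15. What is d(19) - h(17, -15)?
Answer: 3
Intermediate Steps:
h(m, s) = -15 + m
d(H) = ¼ + H/4 (d(H) = (H/H + (H + H)/2)/4 = (1 + (2*H)*(½))/4 = (1 + H)/4 = ¼ + H/4)
d(19) - h(17, -15) = (¼ + (¼)*19) - (-15 + 17) = (¼ + 19/4) - 1*2 = 5 - 2 = 3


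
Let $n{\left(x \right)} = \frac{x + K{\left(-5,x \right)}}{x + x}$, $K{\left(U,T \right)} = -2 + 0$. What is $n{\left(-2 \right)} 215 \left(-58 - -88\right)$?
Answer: $6450$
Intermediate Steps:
$K{\left(U,T \right)} = -2$
$n{\left(x \right)} = \frac{-2 + x}{2 x}$ ($n{\left(x \right)} = \frac{x - 2}{x + x} = \frac{-2 + x}{2 x}$)
$n{\left(-2 \right)} 215 \left(-58 - -88\right) = \frac{-2 - 2}{2 \left(-2\right)} 215 \left(-58 - -88\right) = \frac{1}{2} \left(- \frac{1}{2}\right) \left(-4\right) 215 \left(-58 + 88\right) = 1 \cdot 215 \cdot 30 = 215 \cdot 30 = 6450$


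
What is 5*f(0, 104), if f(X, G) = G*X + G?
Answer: 520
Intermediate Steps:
f(X, G) = G + G*X
5*f(0, 104) = 5*(104*(1 + 0)) = 5*(104*1) = 5*104 = 520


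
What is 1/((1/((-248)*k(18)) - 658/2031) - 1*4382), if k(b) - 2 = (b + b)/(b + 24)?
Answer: -10073760/44146494217 ≈ -0.00022819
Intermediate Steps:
k(b) = 2 + 2*b/(24 + b) (k(b) = 2 + (b + b)/(b + 24) = 2 + (2*b)/(24 + b) = 2 + 2*b/(24 + b))
1/((1/((-248)*k(18)) - 658/2031) - 1*4382) = 1/((1/((-248)*((4*(12 + 18)/(24 + 18)))) - 658/2031) - 1*4382) = 1/((-1/(248*(4*30/42)) - 658*1/2031) - 4382) = 1/((-1/(248*(4*(1/42)*30)) - 658/2031) - 4382) = 1/((-1/(248*20/7) - 658/2031) - 4382) = 1/((-1/248*7/20 - 658/2031) - 4382) = 1/((-7/4960 - 658/2031) - 4382) = 1/(-3277897/10073760 - 4382) = 1/(-44146494217/10073760) = -10073760/44146494217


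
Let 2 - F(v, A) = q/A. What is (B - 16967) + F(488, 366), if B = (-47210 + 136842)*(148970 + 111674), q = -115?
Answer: 8550501531853/366 ≈ 2.3362e+10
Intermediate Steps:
F(v, A) = 2 + 115/A (F(v, A) = 2 - (-115)/A = 2 + 115/A)
B = 23362043008 (B = 89632*260644 = 23362043008)
(B - 16967) + F(488, 366) = (23362043008 - 16967) + (2 + 115/366) = 23362026041 + (2 + 115*(1/366)) = 23362026041 + (2 + 115/366) = 23362026041 + 847/366 = 8550501531853/366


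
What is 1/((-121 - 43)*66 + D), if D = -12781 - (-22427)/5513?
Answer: -5513/130111938 ≈ -4.2371e-5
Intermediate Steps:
D = -70439226/5513 (D = -12781 - (-22427)/5513 = -12781 - 1*(-22427/5513) = -12781 + 22427/5513 = -70439226/5513 ≈ -12777.)
1/((-121 - 43)*66 + D) = 1/((-121 - 43)*66 - 70439226/5513) = 1/(-164*66 - 70439226/5513) = 1/(-10824 - 70439226/5513) = 1/(-130111938/5513) = -5513/130111938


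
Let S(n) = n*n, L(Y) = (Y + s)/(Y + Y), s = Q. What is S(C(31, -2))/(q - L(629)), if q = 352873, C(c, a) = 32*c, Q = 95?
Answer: 618976256/221956755 ≈ 2.7887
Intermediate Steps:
s = 95
L(Y) = (95 + Y)/(2*Y) (L(Y) = (Y + 95)/(Y + Y) = (95 + Y)/((2*Y)) = (95 + Y)*(1/(2*Y)) = (95 + Y)/(2*Y))
S(n) = n²
S(C(31, -2))/(q - L(629)) = (32*31)²/(352873 - (95 + 629)/(2*629)) = 992²/(352873 - 724/(2*629)) = 984064/(352873 - 1*362/629) = 984064/(352873 - 362/629) = 984064/(221956755/629) = 984064*(629/221956755) = 618976256/221956755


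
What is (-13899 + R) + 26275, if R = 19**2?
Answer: 12737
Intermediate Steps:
R = 361
(-13899 + R) + 26275 = (-13899 + 361) + 26275 = -13538 + 26275 = 12737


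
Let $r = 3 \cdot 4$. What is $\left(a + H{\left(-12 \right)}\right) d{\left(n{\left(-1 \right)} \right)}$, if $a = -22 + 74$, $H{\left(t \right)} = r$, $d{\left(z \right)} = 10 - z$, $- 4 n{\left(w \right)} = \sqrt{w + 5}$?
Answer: $672$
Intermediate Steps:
$n{\left(w \right)} = - \frac{\sqrt{5 + w}}{4}$ ($n{\left(w \right)} = - \frac{\sqrt{w + 5}}{4} = - \frac{\sqrt{5 + w}}{4}$)
$r = 12$
$H{\left(t \right)} = 12$
$a = 52$
$\left(a + H{\left(-12 \right)}\right) d{\left(n{\left(-1 \right)} \right)} = \left(52 + 12\right) \left(10 - - \frac{\sqrt{5 - 1}}{4}\right) = 64 \left(10 - - \frac{\sqrt{4}}{4}\right) = 64 \left(10 - \left(- \frac{1}{4}\right) 2\right) = 64 \left(10 - - \frac{1}{2}\right) = 64 \left(10 + \frac{1}{2}\right) = 64 \cdot \frac{21}{2} = 672$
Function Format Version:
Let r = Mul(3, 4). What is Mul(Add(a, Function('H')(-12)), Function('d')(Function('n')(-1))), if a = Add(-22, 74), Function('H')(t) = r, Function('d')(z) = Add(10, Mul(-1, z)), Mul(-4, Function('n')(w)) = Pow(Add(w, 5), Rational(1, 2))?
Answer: 672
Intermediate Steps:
Function('n')(w) = Mul(Rational(-1, 4), Pow(Add(5, w), Rational(1, 2))) (Function('n')(w) = Mul(Rational(-1, 4), Pow(Add(w, 5), Rational(1, 2))) = Mul(Rational(-1, 4), Pow(Add(5, w), Rational(1, 2))))
r = 12
Function('H')(t) = 12
a = 52
Mul(Add(a, Function('H')(-12)), Function('d')(Function('n')(-1))) = Mul(Add(52, 12), Add(10, Mul(-1, Mul(Rational(-1, 4), Pow(Add(5, -1), Rational(1, 2)))))) = Mul(64, Add(10, Mul(-1, Mul(Rational(-1, 4), Pow(4, Rational(1, 2)))))) = Mul(64, Add(10, Mul(-1, Mul(Rational(-1, 4), 2)))) = Mul(64, Add(10, Mul(-1, Rational(-1, 2)))) = Mul(64, Add(10, Rational(1, 2))) = Mul(64, Rational(21, 2)) = 672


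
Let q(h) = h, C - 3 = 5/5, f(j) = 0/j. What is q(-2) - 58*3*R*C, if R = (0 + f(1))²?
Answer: -2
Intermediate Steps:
f(j) = 0
C = 4 (C = 3 + 5/5 = 3 + 5*(⅕) = 3 + 1 = 4)
R = 0 (R = (0 + 0)² = 0² = 0)
q(-2) - 58*3*R*C = -2 - 58*3*0*4 = -2 - 0*4 = -2 - 58*0 = -2 + 0 = -2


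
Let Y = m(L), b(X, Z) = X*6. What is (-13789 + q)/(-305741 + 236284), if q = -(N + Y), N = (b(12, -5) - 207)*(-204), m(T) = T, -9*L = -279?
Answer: 41360/69457 ≈ 0.59548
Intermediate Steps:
L = 31 (L = -⅑*(-279) = 31)
b(X, Z) = 6*X
Y = 31
N = 27540 (N = (6*12 - 207)*(-204) = (72 - 207)*(-204) = -135*(-204) = 27540)
q = -27571 (q = -(27540 + 31) = -1*27571 = -27571)
(-13789 + q)/(-305741 + 236284) = (-13789 - 27571)/(-305741 + 236284) = -41360/(-69457) = -41360*(-1/69457) = 41360/69457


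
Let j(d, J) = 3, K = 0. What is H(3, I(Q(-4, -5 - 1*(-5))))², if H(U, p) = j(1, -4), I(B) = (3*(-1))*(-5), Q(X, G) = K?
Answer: 9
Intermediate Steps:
Q(X, G) = 0
I(B) = 15 (I(B) = -3*(-5) = 15)
H(U, p) = 3
H(3, I(Q(-4, -5 - 1*(-5))))² = 3² = 9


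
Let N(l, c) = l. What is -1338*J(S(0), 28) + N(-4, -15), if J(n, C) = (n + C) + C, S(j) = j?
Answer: -74932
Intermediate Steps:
J(n, C) = n + 2*C (J(n, C) = (C + n) + C = n + 2*C)
-1338*J(S(0), 28) + N(-4, -15) = -1338*(0 + 2*28) - 4 = -1338*(0 + 56) - 4 = -1338*56 - 4 = -74928 - 4 = -74932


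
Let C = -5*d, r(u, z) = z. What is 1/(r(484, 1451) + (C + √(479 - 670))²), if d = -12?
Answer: 27/146500 - I*√191/219750 ≈ 0.0001843 - 6.2891e-5*I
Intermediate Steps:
C = 60 (C = -5*(-12) = 60)
1/(r(484, 1451) + (C + √(479 - 670))²) = 1/(1451 + (60 + √(479 - 670))²) = 1/(1451 + (60 + √(-191))²) = 1/(1451 + (60 + I*√191)²)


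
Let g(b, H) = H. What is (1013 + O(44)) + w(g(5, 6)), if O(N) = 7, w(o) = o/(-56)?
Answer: 28557/28 ≈ 1019.9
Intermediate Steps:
w(o) = -o/56 (w(o) = o*(-1/56) = -o/56)
(1013 + O(44)) + w(g(5, 6)) = (1013 + 7) - 1/56*6 = 1020 - 3/28 = 28557/28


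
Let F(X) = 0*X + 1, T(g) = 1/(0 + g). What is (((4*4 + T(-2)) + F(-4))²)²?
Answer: 1185921/16 ≈ 74120.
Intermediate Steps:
T(g) = 1/g
F(X) = 1 (F(X) = 0 + 1 = 1)
(((4*4 + T(-2)) + F(-4))²)² = (((4*4 + 1/(-2)) + 1)²)² = (((16 - ½) + 1)²)² = ((31/2 + 1)²)² = ((33/2)²)² = (1089/4)² = 1185921/16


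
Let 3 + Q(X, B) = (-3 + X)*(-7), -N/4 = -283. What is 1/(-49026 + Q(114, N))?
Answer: -1/49806 ≈ -2.0078e-5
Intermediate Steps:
N = 1132 (N = -4*(-283) = 1132)
Q(X, B) = 18 - 7*X (Q(X, B) = -3 + (-3 + X)*(-7) = -3 + (21 - 7*X) = 18 - 7*X)
1/(-49026 + Q(114, N)) = 1/(-49026 + (18 - 7*114)) = 1/(-49026 + (18 - 798)) = 1/(-49026 - 780) = 1/(-49806) = -1/49806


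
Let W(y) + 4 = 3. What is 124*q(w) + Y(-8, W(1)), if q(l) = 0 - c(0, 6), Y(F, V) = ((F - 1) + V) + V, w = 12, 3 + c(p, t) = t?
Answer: -383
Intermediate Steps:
c(p, t) = -3 + t
W(y) = -1 (W(y) = -4 + 3 = -1)
Y(F, V) = -1 + F + 2*V (Y(F, V) = ((-1 + F) + V) + V = (-1 + F + V) + V = -1 + F + 2*V)
q(l) = -3 (q(l) = 0 - (-3 + 6) = 0 - 1*3 = 0 - 3 = -3)
124*q(w) + Y(-8, W(1)) = 124*(-3) + (-1 - 8 + 2*(-1)) = -372 + (-1 - 8 - 2) = -372 - 11 = -383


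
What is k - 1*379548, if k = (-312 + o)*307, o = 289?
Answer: -386609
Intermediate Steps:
k = -7061 (k = (-312 + 289)*307 = -23*307 = -7061)
k - 1*379548 = -7061 - 1*379548 = -7061 - 379548 = -386609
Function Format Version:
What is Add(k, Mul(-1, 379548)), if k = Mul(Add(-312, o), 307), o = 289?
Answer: -386609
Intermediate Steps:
k = -7061 (k = Mul(Add(-312, 289), 307) = Mul(-23, 307) = -7061)
Add(k, Mul(-1, 379548)) = Add(-7061, Mul(-1, 379548)) = Add(-7061, -379548) = -386609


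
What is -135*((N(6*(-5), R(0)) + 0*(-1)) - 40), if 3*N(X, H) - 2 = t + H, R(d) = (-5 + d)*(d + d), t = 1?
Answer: 5265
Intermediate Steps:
R(d) = 2*d*(-5 + d) (R(d) = (-5 + d)*(2*d) = 2*d*(-5 + d))
N(X, H) = 1 + H/3 (N(X, H) = ⅔ + (1 + H)/3 = ⅔ + (⅓ + H/3) = 1 + H/3)
-135*((N(6*(-5), R(0)) + 0*(-1)) - 40) = -135*(((1 + (2*0*(-5 + 0))/3) + 0*(-1)) - 40) = -135*(((1 + (2*0*(-5))/3) + 0) - 40) = -135*(((1 + (⅓)*0) + 0) - 40) = -135*(((1 + 0) + 0) - 40) = -135*((1 + 0) - 40) = -135*(1 - 40) = -135*(-39) = 5265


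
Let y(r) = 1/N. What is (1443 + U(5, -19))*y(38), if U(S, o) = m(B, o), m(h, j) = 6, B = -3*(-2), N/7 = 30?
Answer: 69/10 ≈ 6.9000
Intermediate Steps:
N = 210 (N = 7*30 = 210)
y(r) = 1/210
B = 6
U(S, o) = 6
(1443 + U(5, -19))*y(38) = (1443 + 6)*(1/210) = 1449*(1/210) = 69/10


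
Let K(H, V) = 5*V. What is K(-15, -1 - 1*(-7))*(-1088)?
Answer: -32640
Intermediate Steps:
K(-15, -1 - 1*(-7))*(-1088) = (5*(-1 - 1*(-7)))*(-1088) = (5*(-1 + 7))*(-1088) = (5*6)*(-1088) = 30*(-1088) = -32640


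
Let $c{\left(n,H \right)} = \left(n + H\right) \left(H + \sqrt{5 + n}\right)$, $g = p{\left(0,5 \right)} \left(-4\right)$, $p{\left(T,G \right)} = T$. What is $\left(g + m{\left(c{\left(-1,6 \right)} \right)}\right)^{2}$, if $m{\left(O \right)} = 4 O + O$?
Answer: $40000$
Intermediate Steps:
$g = 0$ ($g = 0 \left(-4\right) = 0$)
$c{\left(n,H \right)} = \left(H + n\right) \left(H + \sqrt{5 + n}\right)$
$m{\left(O \right)} = 5 O$
$\left(g + m{\left(c{\left(-1,6 \right)} \right)}\right)^{2} = \left(0 + 5 \left(6^{2} + 6 \left(-1\right) + 6 \sqrt{5 - 1} - \sqrt{5 - 1}\right)\right)^{2} = \left(0 + 5 \left(36 - 6 + 6 \sqrt{4} - \sqrt{4}\right)\right)^{2} = \left(0 + 5 \left(36 - 6 + 6 \cdot 2 - 2\right)\right)^{2} = \left(0 + 5 \left(36 - 6 + 12 - 2\right)\right)^{2} = \left(0 + 5 \cdot 40\right)^{2} = \left(0 + 200\right)^{2} = 200^{2} = 40000$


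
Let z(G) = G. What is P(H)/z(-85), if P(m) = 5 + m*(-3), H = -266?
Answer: -803/85 ≈ -9.4471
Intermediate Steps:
P(m) = 5 - 3*m
P(H)/z(-85) = (5 - 3*(-266))/(-85) = (5 + 798)*(-1/85) = 803*(-1/85) = -803/85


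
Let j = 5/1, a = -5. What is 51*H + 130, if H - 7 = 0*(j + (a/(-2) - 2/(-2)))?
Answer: 487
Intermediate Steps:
j = 5 (j = 5*1 = 5)
H = 7 (H = 7 + 0*(5 + (-5/(-2) - 2/(-2))) = 7 + 0*(5 + (-5*(-½) - 2*(-½))) = 7 + 0*(5 + (5/2 + 1)) = 7 + 0*(5 + 7/2) = 7 + 0*(17/2) = 7 + 0 = 7)
51*H + 130 = 51*7 + 130 = 357 + 130 = 487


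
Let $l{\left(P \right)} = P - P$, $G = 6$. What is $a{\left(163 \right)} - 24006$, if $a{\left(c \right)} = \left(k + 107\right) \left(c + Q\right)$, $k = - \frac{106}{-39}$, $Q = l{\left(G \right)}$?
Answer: $- \frac{238757}{39} \approx -6122.0$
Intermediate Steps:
$l{\left(P \right)} = 0$
$Q = 0$
$k = \frac{106}{39}$ ($k = \left(-106\right) \left(- \frac{1}{39}\right) = \frac{106}{39} \approx 2.7179$)
$a{\left(c \right)} = \frac{4279 c}{39}$ ($a{\left(c \right)} = \left(\frac{106}{39} + 107\right) \left(c + 0\right) = \frac{4279 c}{39}$)
$a{\left(163 \right)} - 24006 = \frac{4279}{39} \cdot 163 - 24006 = \frac{697477}{39} - 24006 = - \frac{238757}{39}$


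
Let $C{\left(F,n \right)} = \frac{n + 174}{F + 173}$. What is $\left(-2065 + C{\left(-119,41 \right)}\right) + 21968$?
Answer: $\frac{1074977}{54} \approx 19907.0$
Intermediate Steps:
$C{\left(F,n \right)} = \frac{174 + n}{173 + F}$
$\left(-2065 + C{\left(-119,41 \right)}\right) + 21968 = \left(-2065 + \frac{174 + 41}{173 - 119}\right) + 21968 = \left(-2065 + \frac{1}{54} \cdot 215\right) + 21968 = \left(-2065 + \frac{215}{54}\right) + 21968 = - \frac{111295}{54} + 21968 = \frac{1074977}{54}$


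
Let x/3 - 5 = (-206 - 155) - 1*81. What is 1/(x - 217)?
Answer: -1/1528 ≈ -0.00065445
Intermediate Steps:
x = -1311 (x = 15 + 3*((-206 - 155) - 1*81) = 15 + 3*(-361 - 81) = 15 + 3*(-442) = 15 - 1326 = -1311)
1/(x - 217) = 1/(-1311 - 217) = 1/(-1528) = -1/1528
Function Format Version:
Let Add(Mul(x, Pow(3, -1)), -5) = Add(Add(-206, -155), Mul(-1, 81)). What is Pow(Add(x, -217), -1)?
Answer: Rational(-1, 1528) ≈ -0.00065445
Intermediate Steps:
x = -1311 (x = Add(15, Mul(3, Add(Add(-206, -155), Mul(-1, 81)))) = Add(15, Mul(3, Add(-361, -81))) = Add(15, Mul(3, -442)) = Add(15, -1326) = -1311)
Pow(Add(x, -217), -1) = Pow(Add(-1311, -217), -1) = Pow(-1528, -1) = Rational(-1, 1528)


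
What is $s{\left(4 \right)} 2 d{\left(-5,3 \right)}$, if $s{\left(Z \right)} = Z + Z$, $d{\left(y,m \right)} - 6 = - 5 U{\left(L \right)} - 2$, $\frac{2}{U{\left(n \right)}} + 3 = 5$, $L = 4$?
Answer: $-16$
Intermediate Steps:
$U{\left(n \right)} = 1$ ($U{\left(n \right)} = \frac{2}{-3 + 5} = \frac{2}{2} = 2 \cdot \frac{1}{2} = 1$)
$d{\left(y,m \right)} = -1$ ($d{\left(y,m \right)} = 6 - 7 = -1$)
$s{\left(Z \right)} = 2 Z$
$s{\left(4 \right)} 2 d{\left(-5,3 \right)} = 2 \cdot 4 \cdot 2 \left(-1\right) = 8 \cdot 2 \left(-1\right) = 16 \left(-1\right) = -16$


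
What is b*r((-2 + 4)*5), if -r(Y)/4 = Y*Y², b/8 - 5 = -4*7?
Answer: 736000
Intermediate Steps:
b = -184 (b = 40 + 8*(-4*7) = 40 + 8*(-28) = 40 - 224 = -184)
r(Y) = -4*Y³ (r(Y) = -4*Y*Y² = -4*Y³)
b*r((-2 + 4)*5) = -(-736)*((-2 + 4)*5)³ = -(-736)*(2*5)³ = -(-736)*10³ = -(-736)*1000 = -184*(-4000) = 736000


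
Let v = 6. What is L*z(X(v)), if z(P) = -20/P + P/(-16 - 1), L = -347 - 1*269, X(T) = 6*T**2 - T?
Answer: 391072/51 ≈ 7668.1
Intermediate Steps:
X(T) = -T + 6*T**2
L = -616 (L = -347 - 269 = -616)
z(P) = -20/P - P/17 (z(P) = -20/P + P/(-17) = -20/P + P*(-1/17) = -20/P - P/17)
L*z(X(v)) = -616*(-20*1/(6*(-1 + 6*6)) - 6*(-1 + 6*6)/17) = -616*(-20*1/(6*(-1 + 36)) - 6*(-1 + 36)/17) = -616*(-20/(6*35) - 6*35/17) = -616*(-20/210 - 1/17*210) = -616*(-20*1/210 - 210/17) = -616*(-2/21 - 210/17) = -616*(-4444/357) = 391072/51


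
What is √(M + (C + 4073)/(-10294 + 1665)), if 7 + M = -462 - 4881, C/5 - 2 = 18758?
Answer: I*√399203625467/8629 ≈ 73.221*I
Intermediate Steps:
C = 93800 (C = 10 + 5*18758 = 10 + 93790 = 93800)
M = -5350 (M = -7 + (-462 - 4881) = -7 - 5343 = -5350)
√(M + (C + 4073)/(-10294 + 1665)) = √(-5350 + (93800 + 4073)/(-10294 + 1665)) = √(-5350 + 97873/(-8629)) = √(-5350 + 97873*(-1/8629)) = √(-5350 - 97873/8629) = √(-46263023/8629) = I*√399203625467/8629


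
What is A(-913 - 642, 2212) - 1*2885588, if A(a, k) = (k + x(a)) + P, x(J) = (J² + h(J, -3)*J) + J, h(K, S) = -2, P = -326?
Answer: -464122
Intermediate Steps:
x(J) = J² - J (x(J) = (J² - 2*J) + J = J² - J)
A(a, k) = -326 + k + a*(-1 + a) (A(a, k) = (k + a*(-1 + a)) - 326 = -326 + k + a*(-1 + a))
A(-913 - 642, 2212) - 1*2885588 = (-326 + 2212 + (-913 - 642)*(-1 + (-913 - 642))) - 1*2885588 = (-326 + 2212 - 1555*(-1 - 1555)) - 2885588 = (-326 + 2212 - 1555*(-1556)) - 2885588 = (-326 + 2212 + 2419580) - 2885588 = 2421466 - 2885588 = -464122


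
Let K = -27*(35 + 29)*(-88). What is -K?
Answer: -152064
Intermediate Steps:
K = 152064 (K = -27*64*(-88) = -1728*(-88) = 152064)
-K = -1*152064 = -152064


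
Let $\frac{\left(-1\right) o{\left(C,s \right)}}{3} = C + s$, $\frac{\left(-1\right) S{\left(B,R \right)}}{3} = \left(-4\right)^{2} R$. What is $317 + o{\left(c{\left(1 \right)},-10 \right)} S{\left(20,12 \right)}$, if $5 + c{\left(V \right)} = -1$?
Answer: $-27331$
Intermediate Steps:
$c{\left(V \right)} = -6$ ($c{\left(V \right)} = -5 - 1 = -6$)
$S{\left(B,R \right)} = - 48 R$ ($S{\left(B,R \right)} = - 3 \left(-4\right)^{2} R = - 3 \cdot 16 R = - 48 R$)
$o{\left(C,s \right)} = - 3 C - 3 s$ ($o{\left(C,s \right)} = - 3 \left(C + s\right) = - 3 C - 3 s$)
$317 + o{\left(c{\left(1 \right)},-10 \right)} S{\left(20,12 \right)} = 317 + \left(\left(-3\right) \left(-6\right) - -30\right) \left(\left(-48\right) 12\right) = 317 + \left(18 + 30\right) \left(-576\right) = 317 + 48 \left(-576\right) = 317 - 27648 = -27331$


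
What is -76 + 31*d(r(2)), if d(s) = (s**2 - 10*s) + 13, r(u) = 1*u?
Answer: -169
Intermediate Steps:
r(u) = u
d(s) = 13 + s**2 - 10*s
-76 + 31*d(r(2)) = -76 + 31*(13 + 2**2 - 10*2) = -76 + 31*(13 + 4 - 20) = -76 + 31*(-3) = -76 - 93 = -169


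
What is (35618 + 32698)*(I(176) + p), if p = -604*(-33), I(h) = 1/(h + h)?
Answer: 119827374135/88 ≈ 1.3617e+9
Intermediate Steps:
I(h) = 1/(2*h)
p = 19932
(35618 + 32698)*(I(176) + p) = (35618 + 32698)*((1/2)/176 + 19932) = 68316*((1/2)*(1/176) + 19932) = 68316*(1/352 + 19932) = 68316*(7016065/352) = 119827374135/88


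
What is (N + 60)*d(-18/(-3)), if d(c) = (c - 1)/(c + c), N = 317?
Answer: 1885/12 ≈ 157.08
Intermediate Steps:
d(c) = (-1 + c)/(2*c) (d(c) = (-1 + c)/((2*c)) = (-1 + c)*(1/(2*c)) = (-1 + c)/(2*c))
(N + 60)*d(-18/(-3)) = (317 + 60)*((-1 - 18/(-3))/(2*((-18/(-3))))) = 377*((-1 - 18*(-⅓))/(2*((-18*(-⅓))))) = 377*((½)*(-1 + 6)/6) = 377*((½)*(⅙)*5) = 377*(5/12) = 1885/12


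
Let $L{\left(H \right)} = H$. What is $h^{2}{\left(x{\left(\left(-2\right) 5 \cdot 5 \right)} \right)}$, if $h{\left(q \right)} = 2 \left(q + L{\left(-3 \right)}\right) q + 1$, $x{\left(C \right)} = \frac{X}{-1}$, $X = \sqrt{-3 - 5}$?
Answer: $-63 - 360 i \sqrt{2} \approx -63.0 - 509.12 i$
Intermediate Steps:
$X = 2 i \sqrt{2}$ ($X = \sqrt{-8} = 2 i \sqrt{2} \approx 2.8284 i$)
$x{\left(C \right)} = - 2 i \sqrt{2}$ ($x{\left(C \right)} = \frac{2 i \sqrt{2}}{-1} = 2 i \sqrt{2} \left(-1\right) = - 2 i \sqrt{2}$)
$h{\left(q \right)} = 1 + q \left(-6 + 2 q\right)$ ($h{\left(q \right)} = 2 \left(q - 3\right) q + 1 = 2 \left(-3 + q\right) q + 1 = \left(-6 + 2 q\right) q + 1 = q \left(-6 + 2 q\right) + 1 = 1 + q \left(-6 + 2 q\right)$)
$h^{2}{\left(x{\left(\left(-2\right) 5 \cdot 5 \right)} \right)} = \left(1 - 6 \left(- 2 i \sqrt{2}\right) + 2 \left(- 2 i \sqrt{2}\right)^{2}\right)^{2} = \left(1 + 12 i \sqrt{2} + 2 \left(-8\right)\right)^{2} = \left(1 + 12 i \sqrt{2} - 16\right)^{2} = \left(-15 + 12 i \sqrt{2}\right)^{2}$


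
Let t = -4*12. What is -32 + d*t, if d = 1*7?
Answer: -368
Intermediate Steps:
t = -48
d = 7
-32 + d*t = -32 + 7*(-48) = -32 - 336 = -368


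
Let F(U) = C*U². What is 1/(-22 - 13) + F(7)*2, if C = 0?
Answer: -1/35 ≈ -0.028571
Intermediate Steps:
F(U) = 0 (F(U) = 0*U² = 0)
1/(-22 - 13) + F(7)*2 = 1/(-22 - 13) + 0*2 = 1/(-35) + 0 = -1/35 + 0 = -1/35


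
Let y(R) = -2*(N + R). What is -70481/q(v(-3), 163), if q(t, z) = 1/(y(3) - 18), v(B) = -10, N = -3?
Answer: 1268658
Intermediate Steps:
y(R) = 6 - 2*R (y(R) = -2*(-3 + R) = 6 - 2*R)
q(t, z) = -1/18 (q(t, z) = 1/((6 - 2*3) - 18) = 1/((6 - 6) - 18) = 1/(0 - 18) = 1/(-18) = -1/18)
-70481/q(v(-3), 163) = -70481/(-1/18) = -70481*(-18) = 1268658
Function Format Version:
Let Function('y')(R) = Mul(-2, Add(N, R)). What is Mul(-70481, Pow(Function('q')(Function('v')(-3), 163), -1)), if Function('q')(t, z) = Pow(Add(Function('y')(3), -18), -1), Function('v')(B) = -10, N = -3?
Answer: 1268658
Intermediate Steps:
Function('y')(R) = Add(6, Mul(-2, R)) (Function('y')(R) = Mul(-2, Add(-3, R)) = Add(6, Mul(-2, R)))
Function('q')(t, z) = Rational(-1, 18) (Function('q')(t, z) = Pow(Add(Add(6, Mul(-2, 3)), -18), -1) = Pow(Add(Add(6, -6), -18), -1) = Pow(Add(0, -18), -1) = Pow(-18, -1) = Rational(-1, 18))
Mul(-70481, Pow(Function('q')(Function('v')(-3), 163), -1)) = Mul(-70481, Pow(Rational(-1, 18), -1)) = Mul(-70481, -18) = 1268658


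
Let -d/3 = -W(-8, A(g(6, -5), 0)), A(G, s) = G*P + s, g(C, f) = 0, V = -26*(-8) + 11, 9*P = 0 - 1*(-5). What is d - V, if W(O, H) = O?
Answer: -243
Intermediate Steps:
P = 5/9 (P = (0 - 1*(-5))/9 = (0 + 5)/9 = (1/9)*5 = 5/9 ≈ 0.55556)
V = 219 (V = 208 + 11 = 219)
A(G, s) = s + 5*G/9 (A(G, s) = G*(5/9) + s = 5*G/9 + s = s + 5*G/9)
d = -24 (d = -(-3)*(-8) = -3*8 = -24)
d - V = -24 - 1*219 = -24 - 219 = -243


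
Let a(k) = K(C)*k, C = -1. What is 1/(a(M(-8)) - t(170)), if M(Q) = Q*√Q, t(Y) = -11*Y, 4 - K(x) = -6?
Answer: 187/354810 + 8*I*√2/177405 ≈ 0.00052704 + 6.3773e-5*I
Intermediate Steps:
K(x) = 10 (K(x) = 4 - 1*(-6) = 4 + 6 = 10)
M(Q) = Q^(3/2)
a(k) = 10*k
1/(a(M(-8)) - t(170)) = 1/(10*(-8)^(3/2) - (-11)*170) = 1/(10*(-16*I*√2) - 1*(-1870)) = 1/(-160*I*√2 + 1870) = 1/(1870 - 160*I*√2)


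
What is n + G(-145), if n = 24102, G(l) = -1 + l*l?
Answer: 45126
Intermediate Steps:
G(l) = -1 + l²
n + G(-145) = 24102 + (-1 + (-145)²) = 24102 + (-1 + 21025) = 24102 + 21024 = 45126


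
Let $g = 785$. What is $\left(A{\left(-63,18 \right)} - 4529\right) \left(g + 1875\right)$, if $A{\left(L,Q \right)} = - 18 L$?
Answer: $-9030700$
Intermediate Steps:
$\left(A{\left(-63,18 \right)} - 4529\right) \left(g + 1875\right) = \left(\left(-18\right) \left(-63\right) - 4529\right) \left(785 + 1875\right) = \left(1134 - 4529\right) 2660 = \left(-3395\right) 2660 = -9030700$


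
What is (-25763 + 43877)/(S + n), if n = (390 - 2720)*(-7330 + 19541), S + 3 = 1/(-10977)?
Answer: -99418689/156156787721 ≈ -0.00063666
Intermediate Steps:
S = -32932/10977 (S = -3 + 1/(-10977) = -3 - 1/10977 = -32932/10977 ≈ -3.0001)
n = -28451630 (n = -2330*12211 = -28451630)
(-25763 + 43877)/(S + n) = (-25763 + 43877)/(-32932/10977 - 28451630) = 18114/(-312313575442/10977) = 18114*(-10977/312313575442) = -99418689/156156787721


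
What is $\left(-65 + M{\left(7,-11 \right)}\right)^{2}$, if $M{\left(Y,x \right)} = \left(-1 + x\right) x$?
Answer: $4489$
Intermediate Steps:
$M{\left(Y,x \right)} = x \left(-1 + x\right)$
$\left(-65 + M{\left(7,-11 \right)}\right)^{2} = \left(-65 - 11 \left(-1 - 11\right)\right)^{2} = \left(-65 - -132\right)^{2} = \left(-65 + 132\right)^{2} = 67^{2} = 4489$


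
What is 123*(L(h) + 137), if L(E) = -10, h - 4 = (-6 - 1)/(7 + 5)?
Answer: 15621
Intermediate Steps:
h = 41/12 (h = 4 + (-6 - 1)/(7 + 5) = 4 - 7/12 = 41/12 ≈ 3.4167)
123*(L(h) + 137) = 123*(-10 + 137) = 123*127 = 15621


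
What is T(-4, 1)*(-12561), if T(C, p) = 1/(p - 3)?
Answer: 12561/2 ≈ 6280.5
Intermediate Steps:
T(C, p) = 1/(-3 + p)
T(-4, 1)*(-12561) = -12561/(-3 + 1) = -12561/(-2) = -½*(-12561) = 12561/2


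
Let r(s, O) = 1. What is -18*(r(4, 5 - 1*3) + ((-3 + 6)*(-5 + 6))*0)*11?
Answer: -198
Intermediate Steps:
-18*(r(4, 5 - 1*3) + ((-3 + 6)*(-5 + 6))*0)*11 = -18*(1 + ((-3 + 6)*(-5 + 6))*0)*11 = -18*(1 + (3*1)*0)*11 = -18*(1 + 3*0)*11 = -18*(1 + 0)*11 = -18*1*11 = -18*11 = -198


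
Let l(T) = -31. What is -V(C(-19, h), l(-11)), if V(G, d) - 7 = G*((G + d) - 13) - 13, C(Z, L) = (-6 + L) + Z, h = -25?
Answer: -4694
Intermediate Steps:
C(Z, L) = -6 + L + Z
V(G, d) = -6 + G*(-13 + G + d) (V(G, d) = 7 + (G*((G + d) - 13) - 13) = 7 + (G*(-13 + G + d) - 13) = 7 + (-13 + G*(-13 + G + d)) = -6 + G*(-13 + G + d))
-V(C(-19, h), l(-11)) = -(-6 + (-6 - 25 - 19)² - 13*(-6 - 25 - 19) + (-6 - 25 - 19)*(-31)) = -(-6 + (-50)² - 13*(-50) - 50*(-31)) = -(-6 + 2500 + 650 + 1550) = -1*4694 = -4694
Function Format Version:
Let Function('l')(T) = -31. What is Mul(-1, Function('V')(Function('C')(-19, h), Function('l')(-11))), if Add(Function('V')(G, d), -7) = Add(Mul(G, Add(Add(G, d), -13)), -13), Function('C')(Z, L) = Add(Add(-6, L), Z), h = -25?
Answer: -4694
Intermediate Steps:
Function('C')(Z, L) = Add(-6, L, Z)
Function('V')(G, d) = Add(-6, Mul(G, Add(-13, G, d))) (Function('V')(G, d) = Add(7, Add(Mul(G, Add(Add(G, d), -13)), -13)) = Add(7, Add(Mul(G, Add(-13, G, d)), -13)) = Add(7, Add(-13, Mul(G, Add(-13, G, d)))) = Add(-6, Mul(G, Add(-13, G, d))))
Mul(-1, Function('V')(Function('C')(-19, h), Function('l')(-11))) = Mul(-1, Add(-6, Pow(Add(-6, -25, -19), 2), Mul(-13, Add(-6, -25, -19)), Mul(Add(-6, -25, -19), -31))) = Mul(-1, Add(-6, Pow(-50, 2), Mul(-13, -50), Mul(-50, -31))) = Mul(-1, Add(-6, 2500, 650, 1550)) = Mul(-1, 4694) = -4694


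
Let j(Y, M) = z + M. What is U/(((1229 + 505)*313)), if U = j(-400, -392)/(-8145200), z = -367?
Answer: 253/1473580712800 ≈ 1.7169e-10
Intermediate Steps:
j(Y, M) = -367 + M
U = 759/8145200 (U = (-367 - 392)/(-8145200) = -759*(-1/8145200) = 759/8145200 ≈ 9.3184e-5)
U/(((1229 + 505)*313)) = 759/(8145200*(((1229 + 505)*313))) = 759/(8145200*((1734*313))) = (759/8145200)/542742 = (759/8145200)*(1/542742) = 253/1473580712800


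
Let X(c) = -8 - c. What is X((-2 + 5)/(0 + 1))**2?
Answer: 121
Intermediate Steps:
X((-2 + 5)/(0 + 1))**2 = (-8 - (-2 + 5)/(0 + 1))**2 = (-8 - 3/1)**2 = (-8 - 3)**2 = (-11)**2 = 121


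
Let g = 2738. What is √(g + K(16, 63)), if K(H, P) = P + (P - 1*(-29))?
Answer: √2893 ≈ 53.787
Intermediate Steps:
K(H, P) = 29 + 2*P (K(H, P) = P + (P + 29) = P + (29 + P) = 29 + 2*P)
√(g + K(16, 63)) = √(2738 + (29 + 2*63)) = √(2738 + (29 + 126)) = √(2738 + 155) = √2893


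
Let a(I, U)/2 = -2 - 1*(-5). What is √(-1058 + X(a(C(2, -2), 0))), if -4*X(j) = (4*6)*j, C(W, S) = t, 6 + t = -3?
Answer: I*√1094 ≈ 33.076*I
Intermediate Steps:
t = -9 (t = -6 - 3 = -9)
C(W, S) = -9
a(I, U) = 6 (a(I, U) = 2*(-2 - 1*(-5)) = 2*(-2 + 5) = 2*3 = 6)
X(j) = -6*j (X(j) = -4*6*j/4 = -6*j)
√(-1058 + X(a(C(2, -2), 0))) = √(-1058 - 6*6) = √(-1058 - 36) = √(-1094) = I*√1094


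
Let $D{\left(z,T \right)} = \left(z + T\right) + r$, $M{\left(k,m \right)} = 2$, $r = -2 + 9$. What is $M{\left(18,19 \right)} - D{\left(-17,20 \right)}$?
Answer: $-8$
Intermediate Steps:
$r = 7$
$D{\left(z,T \right)} = 7 + T + z$ ($D{\left(z,T \right)} = \left(z + T\right) + 7 = \left(T + z\right) + 7 = 7 + T + z$)
$M{\left(18,19 \right)} - D{\left(-17,20 \right)} = 2 - \left(7 + 20 - 17\right) = 2 - 10 = -8$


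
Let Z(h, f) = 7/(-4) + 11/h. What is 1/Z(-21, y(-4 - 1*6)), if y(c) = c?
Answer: -84/191 ≈ -0.43979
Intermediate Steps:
Z(h, f) = -7/4 + 11/h (Z(h, f) = 7*(-¼) + 11/h = -7/4 + 11/h)
1/Z(-21, y(-4 - 1*6)) = 1/(-7/4 + 11/(-21)) = 1/(-7/4 + 11*(-1/21)) = 1/(-7/4 - 11/21) = 1/(-191/84) = -84/191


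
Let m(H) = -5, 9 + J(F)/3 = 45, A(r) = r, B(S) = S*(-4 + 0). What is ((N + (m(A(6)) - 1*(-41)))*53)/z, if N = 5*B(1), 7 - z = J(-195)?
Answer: -848/101 ≈ -8.3960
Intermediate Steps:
B(S) = -4*S (B(S) = S*(-4) = -4*S)
J(F) = 108 (J(F) = -27 + 3*45 = -27 + 135 = 108)
z = -101 (z = 7 - 1*108 = 7 - 108 = -101)
N = -20 (N = 5*(-4*1) = 5*(-4) = -20)
((N + (m(A(6)) - 1*(-41)))*53)/z = ((-20 + (-5 - 1*(-41)))*53)/(-101) = ((-20 + (-5 + 41))*53)*(-1/101) = ((-20 + 36)*53)*(-1/101) = (16*53)*(-1/101) = 848*(-1/101) = -848/101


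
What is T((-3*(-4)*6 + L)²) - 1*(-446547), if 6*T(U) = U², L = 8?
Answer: 21819641/3 ≈ 7.2732e+6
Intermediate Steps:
T(U) = U²/6
T((-3*(-4)*6 + L)²) - 1*(-446547) = ((-3*(-4)*6 + 8)²)²/6 - 1*(-446547) = ((12*6 + 8)²)²/6 + 446547 = ((72 + 8)²)²/6 + 446547 = (80²)²/6 + 446547 = (⅙)*6400² + 446547 = (⅙)*40960000 + 446547 = 20480000/3 + 446547 = 21819641/3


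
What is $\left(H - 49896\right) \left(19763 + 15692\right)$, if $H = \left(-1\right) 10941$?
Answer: $-2156975835$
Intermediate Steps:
$H = -10941$
$\left(H - 49896\right) \left(19763 + 15692\right) = \left(-10941 - 49896\right) \left(19763 + 15692\right) = \left(-60837\right) 35455 = -2156975835$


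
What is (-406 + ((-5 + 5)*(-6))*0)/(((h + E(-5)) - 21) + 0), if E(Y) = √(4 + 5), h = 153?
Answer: -406/135 ≈ -3.0074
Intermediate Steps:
E(Y) = 3 (E(Y) = √9 = 3)
(-406 + ((-5 + 5)*(-6))*0)/(((h + E(-5)) - 21) + 0) = (-406 + ((-5 + 5)*(-6))*0)/(((153 + 3) - 21) + 0) = (-406 + (0*(-6))*0)/((156 - 21) + 0) = (-406 + 0*0)/(135 + 0) = (-406 + 0)/135 = -406*1/135 = -406/135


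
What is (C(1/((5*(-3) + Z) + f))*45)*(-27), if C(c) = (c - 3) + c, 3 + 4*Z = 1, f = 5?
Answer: 27135/7 ≈ 3876.4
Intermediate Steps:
Z = -1/2 (Z = -3/4 + (1/4)*1 = -3/4 + 1/4 = -1/2 ≈ -0.50000)
C(c) = -3 + 2*c (C(c) = (-3 + c) + c = -3 + 2*c)
(C(1/((5*(-3) + Z) + f))*45)*(-27) = ((-3 + 2/((5*(-3) - 1/2) + 5))*45)*(-27) = ((-3 + 2/((-15 - 1/2) + 5))*45)*(-27) = ((-3 + 2/(-31/2 + 5))*45)*(-27) = ((-3 + 2/(-21/2))*45)*(-27) = ((-3 + 2*(-2/21))*45)*(-27) = ((-3 - 4/21)*45)*(-27) = -67/21*45*(-27) = -1005/7*(-27) = 27135/7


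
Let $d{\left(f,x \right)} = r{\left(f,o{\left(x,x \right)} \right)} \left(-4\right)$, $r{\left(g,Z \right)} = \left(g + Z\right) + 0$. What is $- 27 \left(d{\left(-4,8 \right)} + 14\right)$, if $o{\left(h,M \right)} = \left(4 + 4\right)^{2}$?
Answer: $6102$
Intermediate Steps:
$o{\left(h,M \right)} = 64$ ($o{\left(h,M \right)} = 8^{2} = 64$)
$r{\left(g,Z \right)} = Z + g$ ($r{\left(g,Z \right)} = \left(Z + g\right) + 0 = Z + g$)
$d{\left(f,x \right)} = -256 - 4 f$ ($d{\left(f,x \right)} = \left(64 + f\right) \left(-4\right) = -256 - 4 f$)
$- 27 \left(d{\left(-4,8 \right)} + 14\right) = - 27 \left(\left(-256 - -16\right) + 14\right) = - 27 \left(\left(-256 + 16\right) + 14\right) = - 27 \left(-240 + 14\right) = \left(-27\right) \left(-226\right) = 6102$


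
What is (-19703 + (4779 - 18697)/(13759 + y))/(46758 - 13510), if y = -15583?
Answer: -17962177/30322176 ≈ -0.59238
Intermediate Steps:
(-19703 + (4779 - 18697)/(13759 + y))/(46758 - 13510) = (-19703 + (4779 - 18697)/(13759 - 15583))/(46758 - 13510) = (-19703 - 13918/(-1824))/33248 = (-19703 - 13918*(-1/1824))*(1/33248) = (-19703 + 6959/912)*(1/33248) = -17962177/912*1/33248 = -17962177/30322176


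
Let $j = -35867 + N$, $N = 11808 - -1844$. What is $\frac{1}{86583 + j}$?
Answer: $\frac{1}{64368} \approx 1.5536 \cdot 10^{-5}$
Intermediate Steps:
$N = 13652$ ($N = 11808 + 1844 = 13652$)
$j = -22215$ ($j = -35867 + 13652 = -22215$)
$\frac{1}{86583 + j} = \frac{1}{86583 - 22215} = \frac{1}{64368}$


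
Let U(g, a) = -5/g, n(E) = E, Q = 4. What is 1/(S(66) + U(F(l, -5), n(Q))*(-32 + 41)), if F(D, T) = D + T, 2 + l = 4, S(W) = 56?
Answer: 1/71 ≈ 0.014085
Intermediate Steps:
l = 2 (l = -2 + 4 = 2)
1/(S(66) + U(F(l, -5), n(Q))*(-32 + 41)) = 1/(56 + (-5/(2 - 5))*(-32 + 41)) = 1/(56 - 5/(-3)*9) = 1/(56 - 5*(-⅓)*9) = 1/(56 + (5/3)*9) = 1/(56 + 15) = 1/71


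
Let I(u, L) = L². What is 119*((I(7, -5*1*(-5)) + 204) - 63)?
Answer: 91154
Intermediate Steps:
119*((I(7, -5*1*(-5)) + 204) - 63) = 119*(((-5*1*(-5))² + 204) - 63) = 119*(((-5*(-5))² + 204) - 63) = 119*((25² + 204) - 63) = 119*((625 + 204) - 63) = 119*(829 - 63) = 119*766 = 91154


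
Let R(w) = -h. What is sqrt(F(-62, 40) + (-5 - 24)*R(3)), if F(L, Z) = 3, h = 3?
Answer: 3*sqrt(10) ≈ 9.4868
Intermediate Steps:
R(w) = -3 (R(w) = -1*3 = -3)
sqrt(F(-62, 40) + (-5 - 24)*R(3)) = sqrt(3 + (-5 - 24)*(-3)) = sqrt(3 - 29*(-3)) = sqrt(3 + 87) = sqrt(90) = 3*sqrt(10)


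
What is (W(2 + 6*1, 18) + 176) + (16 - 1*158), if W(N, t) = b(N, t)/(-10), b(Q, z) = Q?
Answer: 166/5 ≈ 33.200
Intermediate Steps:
W(N, t) = -N/10 (W(N, t) = N/(-10) = N*(-⅒) = -N/10)
(W(2 + 6*1, 18) + 176) + (16 - 1*158) = (-(2 + 6*1)/10 + 176) + (16 - 1*158) = (-(2 + 6)/10 + 176) + (16 - 158) = (-⅒*8 + 176) - 142 = (-⅘ + 176) - 142 = 876/5 - 142 = 166/5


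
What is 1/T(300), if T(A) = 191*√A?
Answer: √3/5730 ≈ 0.00030228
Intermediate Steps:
1/T(300) = 1/(191*√300) = 1/(191*(10*√3)) = 1/(1910*√3) = √3/5730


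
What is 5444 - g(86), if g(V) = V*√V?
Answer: 5444 - 86*√86 ≈ 4646.5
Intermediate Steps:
g(V) = V^(3/2)
5444 - g(86) = 5444 - 86^(3/2) = 5444 - 86*√86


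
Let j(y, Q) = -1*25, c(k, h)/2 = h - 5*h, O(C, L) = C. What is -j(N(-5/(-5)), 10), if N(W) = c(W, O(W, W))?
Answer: 25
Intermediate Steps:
c(k, h) = -8*h (c(k, h) = 2*(h - 5*h) = 2*(-4*h) = -8*h)
N(W) = -8*W
j(y, Q) = -25
-j(N(-5/(-5)), 10) = -1*(-25) = 25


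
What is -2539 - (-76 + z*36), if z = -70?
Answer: 57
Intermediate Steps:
-2539 - (-76 + z*36) = -2539 - (-76 - 70*36) = -2539 - (-76 - 2520) = -2539 - 1*(-2596) = -2539 + 2596 = 57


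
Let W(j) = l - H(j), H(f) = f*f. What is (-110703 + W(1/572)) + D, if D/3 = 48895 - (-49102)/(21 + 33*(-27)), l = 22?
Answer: 1700057552191/47441680 ≈ 35835.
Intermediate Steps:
H(f) = f**2
W(j) = 22 - j**2
D = 21244774/145 (D = 3*(48895 - (-49102)/(21 + 33*(-27))) = 3*(48895 - (-49102)/(21 - 891)) = 3*(48895 - (-49102)/(-870)) = 3*(48895 - (-49102)*(-1)/870) = 3*(48895 - 1*24551/435) = 3*(48895 - 24551/435) = 3*(21244774/435) = 21244774/145 ≈ 1.4652e+5)
(-110703 + W(1/572)) + D = (-110703 + (22 - (1/572)**2)) + 21244774/145 = (-110703 + (22 - 1*1/327184)) + 21244774/145 = (-110703 + (22 - 1/327184)) + 21244774/145 = (-110703 + 7198047/327184) + 21244774/145 = -36213052305/327184 + 21244774/145 = 1700057552191/47441680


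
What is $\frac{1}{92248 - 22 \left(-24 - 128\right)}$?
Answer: $\frac{1}{95592} \approx 1.0461 \cdot 10^{-5}$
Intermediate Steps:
$\frac{1}{92248 - 22 \left(-24 - 128\right)} = \frac{1}{92248 - -3344} = \frac{1}{92248 + 3344} = \frac{1}{95592}$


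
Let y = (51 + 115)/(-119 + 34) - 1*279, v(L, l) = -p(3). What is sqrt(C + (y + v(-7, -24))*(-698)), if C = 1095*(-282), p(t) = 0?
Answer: 2*I*sqrt(203537005)/85 ≈ 335.69*I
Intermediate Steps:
v(L, l) = 0 (v(L, l) = -1*0 = 0)
C = -308790
y = -23881/85 (y = 166/(-85) - 279 = 166*(-1/85) - 279 = -166/85 - 279 = -23881/85 ≈ -280.95)
sqrt(C + (y + v(-7, -24))*(-698)) = sqrt(-308790 + (-23881/85 + 0)*(-698)) = sqrt(-308790 - 23881/85*(-698)) = sqrt(-308790 + 16668938/85) = sqrt(-9578212/85) = 2*I*sqrt(203537005)/85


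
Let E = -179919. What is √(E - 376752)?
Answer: I*√556671 ≈ 746.1*I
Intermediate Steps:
√(E - 376752) = √(-179919 - 376752) = √(-556671) = I*√556671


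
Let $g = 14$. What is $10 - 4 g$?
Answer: $-46$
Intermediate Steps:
$10 - 4 g = 10 - 56 = -46$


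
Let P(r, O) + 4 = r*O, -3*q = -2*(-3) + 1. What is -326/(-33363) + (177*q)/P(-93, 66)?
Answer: 15781211/204915546 ≈ 0.077013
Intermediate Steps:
q = -7/3 (q = -(-2*(-3) + 1)/3 = -(6 + 1)/3 = -⅓*7 = -7/3 ≈ -2.3333)
P(r, O) = -4 + O*r (P(r, O) = -4 + r*O = -4 + O*r)
-326/(-33363) + (177*q)/P(-93, 66) = -326/(-33363) + (177*(-7/3))/(-4 + 66*(-93)) = -326*(-1/33363) - 413/(-4 - 6138) = 326/33363 - 413/(-6142) = 326/33363 - 413*(-1/6142) = 326/33363 + 413/6142 = 15781211/204915546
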